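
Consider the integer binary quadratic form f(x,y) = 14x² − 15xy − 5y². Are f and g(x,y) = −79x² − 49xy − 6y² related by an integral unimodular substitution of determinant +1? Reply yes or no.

D₁ = 505, D₂ = 505
river cycle of f (length 8): (-5, 15, 14), (14, 13, -6), (-6, 11, 16), (16, 21, -1), (-1, 21, 16), (16, 11, -6), (-6, 13, 14), (14, 15, -5)
river cycle of g (length 8): (-6, 13, 14), (14, 15, -5), (-5, 15, 14), (14, 13, -6), (-6, 11, 16), (16, 21, -1), (-1, 21, 16), (16, 11, -6)
cycles coincide ⇒ equivalent

yes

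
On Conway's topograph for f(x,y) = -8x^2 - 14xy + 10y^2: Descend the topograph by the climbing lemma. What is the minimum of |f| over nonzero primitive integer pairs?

descent: ρ → (10,14,-8)  [lands on river]
river: ρ → (-8,18,6)
river: ρ → (6,18,-8)
river: ρ → (-8,14,10)
river: ρ → (10,6,-12)
river: ρ → (-12,18,4)
river: ρ → (4,22,-2)
river: ρ → (-2,22,4)
river: ρ → (4,18,-12)
river: ρ → (-12,6,10)
closes: descent 1, river 10
min |a| on river = 2

2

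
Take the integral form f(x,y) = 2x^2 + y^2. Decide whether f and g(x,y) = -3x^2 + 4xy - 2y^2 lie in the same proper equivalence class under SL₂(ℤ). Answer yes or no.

D₁ = -8, D₂ = -8
f: flip: (2,0,1)→(1,0,2)
f: reduced (well bottom): (1,0,2) with a≤c, −a<b≤a
g is negative-definite; reduce −g:
−g: translate: b→2 (≡-4 mod 6), so (3,-4,2)→(3,2,1)
−g: flip: (3,2,1)→(1,-2,3)
−g: translate: b→0 (≡-2 mod 2), so (1,-2,3)→(1,0,2)
−g: reduced (well bottom): (1,0,2) with a≤c, −a<b≤a
flip sign back: reduced form of g is (-1,0,-2)
reduced forms (1, 0, 2) vs (-1, 0, -2) ⇒ inequivalent

no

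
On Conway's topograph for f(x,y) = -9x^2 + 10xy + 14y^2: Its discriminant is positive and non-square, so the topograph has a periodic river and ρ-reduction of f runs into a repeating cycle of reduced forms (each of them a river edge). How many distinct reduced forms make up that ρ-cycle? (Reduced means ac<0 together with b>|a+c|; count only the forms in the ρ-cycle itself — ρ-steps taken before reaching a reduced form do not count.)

D = 604, ⌊√D⌋ = 24
river: ρ → (14,18,-5)
river: ρ → (-5,22,6)
river: ρ → (6,14,-17)
river: ρ → (-17,20,3)
river: ρ → (3,22,-10)
river: ρ → (-10,18,7)
river: ρ → (7,24,-1)
river: ρ → (-1,24,7)
river: ρ → (7,18,-10)
river: ρ → (-10,22,3)
river: ρ → (3,20,-17)
river: ρ → (-17,14,6)
river: ρ → (6,22,-5)
river: ρ → (-5,18,14)
river: ρ → (14,10,-9)
river: ρ → (-9,8,15)
river: ρ → (15,22,-2)
river: ρ → (-2,22,15)
river: ρ → (15,8,-9)
river: ρ → (-9,10,14)
ρ-cycle length = 20 (tail of 0 descent steps not counted)

20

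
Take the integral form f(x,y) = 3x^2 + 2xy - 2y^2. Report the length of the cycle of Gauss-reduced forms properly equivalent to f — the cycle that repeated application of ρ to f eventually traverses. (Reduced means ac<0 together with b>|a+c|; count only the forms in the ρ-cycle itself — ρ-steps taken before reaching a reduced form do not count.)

D = 28, ⌊√D⌋ = 5
river: ρ → (-2,2,3)
river: ρ → (3,4,-1)
river: ρ → (-1,4,3)
river: ρ → (3,2,-2)
ρ-cycle length = 4 (tail of 0 descent steps not counted)

4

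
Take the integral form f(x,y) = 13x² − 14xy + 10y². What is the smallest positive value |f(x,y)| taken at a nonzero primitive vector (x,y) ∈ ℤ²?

translate: b→12 (≡-14 mod 26), so (13,-14,10)→(13,12,9)
flip: (13,12,9)→(9,-12,13)
translate: b→6 (≡-12 mod 18), so (9,-12,13)→(9,6,10)
reduced (well bottom): (9,6,10) with a≤c, −a<b≤a
well minimum = a = 9

9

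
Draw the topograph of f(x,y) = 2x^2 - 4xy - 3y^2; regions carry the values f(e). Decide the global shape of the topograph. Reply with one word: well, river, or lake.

D = b²−4ac = (-4)² − 4·2·(-3) = 40
D > 0 non-square ⇒ indefinite ⇒ periodic river

river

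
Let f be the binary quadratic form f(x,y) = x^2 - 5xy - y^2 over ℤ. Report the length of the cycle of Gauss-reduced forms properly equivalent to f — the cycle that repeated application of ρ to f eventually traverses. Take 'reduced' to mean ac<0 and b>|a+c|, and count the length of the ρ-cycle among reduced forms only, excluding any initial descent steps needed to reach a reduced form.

D = 29, ⌊√D⌋ = 5
descent: ρ → (-1,5,1)  [lands on river]
river: ρ → (1,5,-1)
ρ-cycle length = 2 (tail of 1 descent step not counted)

2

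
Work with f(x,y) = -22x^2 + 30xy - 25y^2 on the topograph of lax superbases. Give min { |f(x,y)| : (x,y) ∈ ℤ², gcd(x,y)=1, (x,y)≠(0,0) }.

translate: b→14 (≡-30 mod 44), so (22,-30,25)→(22,14,17)
flip: (22,14,17)→(17,-14,22)
reduced (well bottom): (17,-14,22) with a≤c, −a<b≤a
well minimum |f| = |-17| = 17 (negative-definite)

17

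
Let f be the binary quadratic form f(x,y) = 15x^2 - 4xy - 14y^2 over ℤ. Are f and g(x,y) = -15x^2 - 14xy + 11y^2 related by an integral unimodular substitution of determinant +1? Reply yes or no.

D₁ = 856, D₂ = 856
river cycle of f (length 26): (-14, 4, 15), (15, 26, -3), (-3, 28, 6), (6, 20, -19), (-19, 18, 7), (7, 24, -10), (-10, 16, 15), (15, 14, -11), (-11, 8, 18), (18, 28, -1), … (16 more)
river cycle of g (length 26): (11, 14, -15), (-15, 16, 10), (10, 24, -7), (-7, 18, 19), (19, 20, -6), (-6, 28, 3), (3, 26, -15), (-15, 4, 14), (14, 24, -5), (-5, 26, 9), … (16 more)
cycles differ ⇒ inequivalent

no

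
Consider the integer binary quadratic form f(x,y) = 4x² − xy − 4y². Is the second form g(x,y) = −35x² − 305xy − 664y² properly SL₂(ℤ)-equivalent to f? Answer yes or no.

D₁ = 65, D₂ = 65
river cycle of f (length 6): (-4, 1, 4), (4, 7, -1), (-1, 7, 4), (4, 1, -4), (-4, 7, 1), (1, 7, -4)
river cycle of g (length 6): (-4, 1, 4), (4, 7, -1), (-1, 7, 4), (4, 1, -4), (-4, 7, 1), (1, 7, -4)
cycles coincide ⇒ equivalent

yes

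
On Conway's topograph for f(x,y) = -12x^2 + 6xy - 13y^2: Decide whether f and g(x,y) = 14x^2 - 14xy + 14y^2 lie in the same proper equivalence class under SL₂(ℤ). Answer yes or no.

D₁ = -588, D₂ = -588
f is negative-definite; reduce −f:
−f: reduced (well bottom): (12,-6,13) with a≤c, −a<b≤a
flip sign back: reduced form of f is (-12,6,-13)
g: translate: b→14 (≡-14 mod 28), so (14,-14,14)→(14,14,14)
g: reduced (well bottom): (14,14,14) with a≤c, −a<b≤a
reduced forms (-12, 6, -13) vs (14, 14, 14) ⇒ inequivalent

no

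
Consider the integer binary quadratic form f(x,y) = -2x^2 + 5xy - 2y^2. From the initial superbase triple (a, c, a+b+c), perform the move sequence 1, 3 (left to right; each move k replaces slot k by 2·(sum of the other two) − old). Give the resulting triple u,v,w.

start (-2,-2,1) = (f(1,0),f(0,1),f(1,1))
replace slot 1: 2·((-2)+1) − (-2) = 0 → (0,-2,1)
replace slot 3: 2·(0+(-2)) − 1 = -5 → (0,-2,-5)

0,-2,-5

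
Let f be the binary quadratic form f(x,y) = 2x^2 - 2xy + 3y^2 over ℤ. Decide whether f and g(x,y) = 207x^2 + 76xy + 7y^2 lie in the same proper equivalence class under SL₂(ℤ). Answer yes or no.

D₁ = -20, D₂ = -20
f: translate: b→2 (≡-2 mod 4), so (2,-2,3)→(2,2,3)
f: reduced (well bottom): (2,2,3) with a≤c, −a<b≤a
g: flip: (207,76,7)→(7,-76,207)
g: translate: b→-6 (≡-76 mod 14), so (7,-76,207)→(7,-6,2)
g: flip: (7,-6,2)→(2,6,7)
g: translate: b→2 (≡6 mod 4), so (2,6,7)→(2,2,3)
g: reduced (well bottom): (2,2,3) with a≤c, −a<b≤a
reduced forms (2, 2, 3) vs (2, 2, 3) ⇒ equivalent

yes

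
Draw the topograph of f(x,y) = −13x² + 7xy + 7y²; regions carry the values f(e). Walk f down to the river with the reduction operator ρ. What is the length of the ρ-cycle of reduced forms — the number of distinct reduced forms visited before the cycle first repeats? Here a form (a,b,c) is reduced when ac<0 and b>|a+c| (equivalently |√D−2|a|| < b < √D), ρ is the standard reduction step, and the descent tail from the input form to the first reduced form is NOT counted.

D = 413, ⌊√D⌋ = 20
river: ρ → (7,7,-13)
river: ρ → (-13,19,1)
river: ρ → (1,19,-13)
river: ρ → (-13,7,7)
ρ-cycle length = 4 (tail of 0 descent steps not counted)

4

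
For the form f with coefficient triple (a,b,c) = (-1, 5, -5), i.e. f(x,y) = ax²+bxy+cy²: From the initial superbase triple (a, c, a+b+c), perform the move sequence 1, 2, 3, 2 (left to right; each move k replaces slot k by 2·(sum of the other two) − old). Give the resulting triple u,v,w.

start (-1,-5,-1) = (f(1,0),f(0,1),f(1,1))
replace slot 1: 2·((-5)+(-1)) − (-1) = -11 → (-11,-5,-1)
replace slot 2: 2·((-11)+(-1)) − (-5) = -19 → (-11,-19,-1)
replace slot 3: 2·((-11)+(-19)) − (-1) = -59 → (-11,-19,-59)
replace slot 2: 2·((-11)+(-59)) − (-19) = -121 → (-11,-121,-59)

-11,-121,-59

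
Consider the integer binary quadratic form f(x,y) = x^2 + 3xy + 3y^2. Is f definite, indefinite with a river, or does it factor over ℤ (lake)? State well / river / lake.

D = b²−4ac = 3² − 4·1·3 = -3
D < 0 ⇒ definite ⇒ every region one sign ⇒ single well

well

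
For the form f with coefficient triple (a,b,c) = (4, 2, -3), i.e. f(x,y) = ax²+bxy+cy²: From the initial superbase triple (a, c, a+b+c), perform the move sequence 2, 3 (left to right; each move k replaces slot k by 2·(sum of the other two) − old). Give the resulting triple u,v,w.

start (4,-3,3) = (f(1,0),f(0,1),f(1,1))
replace slot 2: 2·(4+3) − (-3) = 17 → (4,17,3)
replace slot 3: 2·(4+17) − 3 = 39 → (4,17,39)

4,17,39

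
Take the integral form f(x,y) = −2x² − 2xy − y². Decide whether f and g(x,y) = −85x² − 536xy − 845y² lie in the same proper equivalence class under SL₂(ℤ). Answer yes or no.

D₁ = -4, D₂ = -4
f is negative-definite; reduce −f:
−f: flip: (2,2,1)→(1,-2,2)
−f: translate: b→0 (≡-2 mod 2), so (1,-2,2)→(1,0,1)
−f: reduced (well bottom): (1,0,1) with a≤c, −a<b≤a
flip sign back: reduced form of f is (-1,0,-1)
g is negative-definite; reduce −g:
−g: translate: b→26 (≡536 mod 170), so (85,536,845)→(85,26,2)
−g: flip: (85,26,2)→(2,-26,85)
−g: translate: b→2 (≡-26 mod 4), so (2,-26,85)→(2,2,1)
−g: flip: (2,2,1)→(1,-2,2)
−g: translate: b→0 (≡-2 mod 2), so (1,-2,2)→(1,0,1)
−g: reduced (well bottom): (1,0,1) with a≤c, −a<b≤a
flip sign back: reduced form of g is (-1,0,-1)
reduced forms (-1, 0, -1) vs (-1, 0, -1) ⇒ equivalent

yes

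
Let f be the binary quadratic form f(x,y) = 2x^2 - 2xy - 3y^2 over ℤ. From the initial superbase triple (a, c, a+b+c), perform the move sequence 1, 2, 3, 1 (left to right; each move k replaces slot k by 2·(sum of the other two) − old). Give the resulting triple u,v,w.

start (2,-3,-3) = (f(1,0),f(0,1),f(1,1))
replace slot 1: 2·((-3)+(-3)) − 2 = -14 → (-14,-3,-3)
replace slot 2: 2·((-14)+(-3)) − (-3) = -31 → (-14,-31,-3)
replace slot 3: 2·((-14)+(-31)) − (-3) = -87 → (-14,-31,-87)
replace slot 1: 2·((-31)+(-87)) − (-14) = -222 → (-222,-31,-87)

-222,-31,-87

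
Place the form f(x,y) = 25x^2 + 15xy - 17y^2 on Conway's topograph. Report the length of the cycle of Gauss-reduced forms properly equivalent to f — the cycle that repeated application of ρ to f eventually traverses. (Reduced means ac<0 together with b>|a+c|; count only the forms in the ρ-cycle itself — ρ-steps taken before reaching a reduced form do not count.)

D = 1925, ⌊√D⌋ = 43
river: ρ → (-17,19,23)
river: ρ → (23,27,-13)
river: ρ → (-13,25,25)
river: ρ → (25,25,-13)
river: ρ → (-13,27,23)
river: ρ → (23,19,-17)
river: ρ → (-17,15,25)
river: ρ → (25,35,-7)
river: ρ → (-7,35,25)
river: ρ → (25,15,-17)
ρ-cycle length = 10 (tail of 0 descent steps not counted)

10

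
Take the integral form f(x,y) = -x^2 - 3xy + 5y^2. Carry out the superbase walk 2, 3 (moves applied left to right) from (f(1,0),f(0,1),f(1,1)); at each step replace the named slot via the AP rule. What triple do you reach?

start (-1,5,1) = (f(1,0),f(0,1),f(1,1))
replace slot 2: 2·((-1)+1) − 5 = -5 → (-1,-5,1)
replace slot 3: 2·((-1)+(-5)) − 1 = -13 → (-1,-5,-13)

-1,-5,-13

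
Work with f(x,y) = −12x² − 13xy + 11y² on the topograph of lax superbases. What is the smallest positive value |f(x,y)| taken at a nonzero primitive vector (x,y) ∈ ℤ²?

descent: ρ → (11,13,-12)  [lands on river]
river: ρ → (-12,11,12)
river: ρ → (12,13,-11)
river: ρ → (-11,9,14)
river: ρ → (14,19,-6)
river: ρ → (-6,17,17)
river: ρ → (17,17,-6)
river: ρ → (-6,19,14)
river: ρ → (14,9,-11)
river: ρ → (-11,13,12)
river: ρ → (12,11,-12)
river: ρ → (-12,13,11)
river: ρ → (11,9,-14)
river: ρ → (-14,19,6)
river: ρ → (6,17,-17)
river: ρ → (-17,17,6)
river: ρ → (6,19,-14)
river: ρ → (-14,9,11)
closes: descent 1, river 18
min |a| on river = 6

6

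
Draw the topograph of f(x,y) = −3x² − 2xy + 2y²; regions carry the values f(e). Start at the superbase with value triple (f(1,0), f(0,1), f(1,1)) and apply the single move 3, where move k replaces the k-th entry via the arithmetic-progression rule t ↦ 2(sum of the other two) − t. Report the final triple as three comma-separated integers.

start (-3,2,-3) = (f(1,0),f(0,1),f(1,1))
replace slot 3: 2·((-3)+2) − (-3) = 1 → (-3,2,1)

-3,2,1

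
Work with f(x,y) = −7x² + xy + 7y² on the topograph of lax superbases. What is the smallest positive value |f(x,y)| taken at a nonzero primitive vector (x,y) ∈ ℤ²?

river: ρ → (7,13,-1)
river: ρ → (-1,13,7)
river: ρ → (7,1,-7)
river: ρ → (-7,13,1)
river: ρ → (1,13,-7)
river: ρ → (-7,1,7)
closes: descent 0, river 6
min |a| on river = 1

1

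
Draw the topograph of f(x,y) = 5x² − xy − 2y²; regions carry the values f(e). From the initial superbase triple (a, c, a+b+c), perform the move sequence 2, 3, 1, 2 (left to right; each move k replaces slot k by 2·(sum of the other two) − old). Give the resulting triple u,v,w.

start (5,-2,2) = (f(1,0),f(0,1),f(1,1))
replace slot 2: 2·(5+2) − (-2) = 16 → (5,16,2)
replace slot 3: 2·(5+16) − 2 = 40 → (5,16,40)
replace slot 1: 2·(16+40) − 5 = 107 → (107,16,40)
replace slot 2: 2·(107+40) − 16 = 278 → (107,278,40)

107,278,40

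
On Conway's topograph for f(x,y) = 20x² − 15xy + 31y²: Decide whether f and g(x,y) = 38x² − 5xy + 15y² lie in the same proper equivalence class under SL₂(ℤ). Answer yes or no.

D₁ = -2255, D₂ = -2255
f: reduced (well bottom): (20,-15,31) with a≤c, −a<b≤a
g: flip: (38,-5,15)→(15,5,38)
g: reduced (well bottom): (15,5,38) with a≤c, −a<b≤a
reduced forms (20, -15, 31) vs (15, 5, 38) ⇒ inequivalent

no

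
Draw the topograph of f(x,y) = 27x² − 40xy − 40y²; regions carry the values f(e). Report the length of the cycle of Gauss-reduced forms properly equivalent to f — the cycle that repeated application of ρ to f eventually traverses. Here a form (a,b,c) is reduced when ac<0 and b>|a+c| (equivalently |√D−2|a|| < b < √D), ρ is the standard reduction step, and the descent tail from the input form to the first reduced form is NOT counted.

D = 5920, ⌊√D⌋ = 76
descent: ρ → (-40,40,27)  [lands on river]
river: ρ → (27,68,-12)
river: ρ → (-12,76,3)
river: ρ → (3,74,-37)
river: ρ → (-37,74,3)
river: ρ → (3,76,-12)
river: ρ → (-12,68,27)
river: ρ → (27,40,-40)
ρ-cycle length = 8 (tail of 1 descent step not counted)

8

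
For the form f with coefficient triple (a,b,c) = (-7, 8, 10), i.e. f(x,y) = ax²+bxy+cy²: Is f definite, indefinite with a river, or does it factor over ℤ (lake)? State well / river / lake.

D = b²−4ac = 8² − 4·(-7)·10 = 344
D > 0 non-square ⇒ indefinite ⇒ periodic river

river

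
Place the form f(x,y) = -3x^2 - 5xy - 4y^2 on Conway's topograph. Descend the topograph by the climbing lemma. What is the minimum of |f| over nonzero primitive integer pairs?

translate: b→-1 (≡5 mod 6), so (3,5,4)→(3,-1,2)
flip: (3,-1,2)→(2,1,3)
reduced (well bottom): (2,1,3) with a≤c, −a<b≤a
well minimum |f| = |-2| = 2 (negative-definite)

2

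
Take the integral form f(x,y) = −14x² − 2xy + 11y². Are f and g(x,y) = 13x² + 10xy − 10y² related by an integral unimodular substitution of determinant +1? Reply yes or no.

D₁ = 620, D₂ = 620
river cycle of f (length 4): (11, 24, -1), (-1, 24, 11), (11, 20, -5), (-5, 20, 11)
river cycle of g (length 8): (-10, 10, 13), (13, 16, -7), (-7, 12, 17), (17, 22, -2), (-2, 22, 17), (17, 12, -7), (-7, 16, 13), (13, 10, -10)
cycles differ ⇒ inequivalent

no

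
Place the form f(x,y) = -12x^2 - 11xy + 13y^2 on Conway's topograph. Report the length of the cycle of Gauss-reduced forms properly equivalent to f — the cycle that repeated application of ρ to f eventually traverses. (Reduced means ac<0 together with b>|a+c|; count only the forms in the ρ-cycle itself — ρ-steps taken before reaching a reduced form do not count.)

D = 745, ⌊√D⌋ = 27
descent: ρ → (13,11,-12)  [lands on river]
river: ρ → (-12,13,12)
river: ρ → (12,11,-13)
river: ρ → (-13,15,10)
river: ρ → (10,25,-3)
river: ρ → (-3,23,18)
river: ρ → (18,13,-8)
river: ρ → (-8,19,12)
river: ρ → (12,5,-15)
river: ρ → (-15,25,2)
river: ρ → (2,27,-2)
river: ρ → (-2,25,15)
river: ρ → (15,5,-12)
river: ρ → (-12,19,8)
river: ρ → (8,13,-18)
river: ρ → (-18,23,3)
river: ρ → (3,25,-10)
river: ρ → (-10,15,13)
ρ-cycle length = 18 (tail of 1 descent step not counted)

18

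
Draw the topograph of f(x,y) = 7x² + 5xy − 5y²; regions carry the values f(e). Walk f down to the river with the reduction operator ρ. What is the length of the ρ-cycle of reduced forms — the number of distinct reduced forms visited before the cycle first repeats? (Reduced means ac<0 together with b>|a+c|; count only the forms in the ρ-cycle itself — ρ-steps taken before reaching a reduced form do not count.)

D = 165, ⌊√D⌋ = 12
river: ρ → (-5,5,7)
river: ρ → (7,9,-3)
river: ρ → (-3,9,7)
river: ρ → (7,5,-5)
ρ-cycle length = 4 (tail of 0 descent steps not counted)

4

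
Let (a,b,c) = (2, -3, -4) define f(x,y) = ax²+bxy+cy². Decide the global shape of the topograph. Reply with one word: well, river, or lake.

D = b²−4ac = (-3)² − 4·2·(-4) = 41
D > 0 non-square ⇒ indefinite ⇒ periodic river

river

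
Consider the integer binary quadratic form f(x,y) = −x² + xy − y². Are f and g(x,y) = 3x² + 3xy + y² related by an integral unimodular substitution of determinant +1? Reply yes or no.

D₁ = -3, D₂ = -3
f is negative-definite; reduce −f:
−f: translate: b→1 (≡-1 mod 2), so (1,-1,1)→(1,1,1)
−f: reduced (well bottom): (1,1,1) with a≤c, −a<b≤a
flip sign back: reduced form of f is (-1,-1,-1)
g: flip: (3,3,1)→(1,-3,3)
g: translate: b→1 (≡-3 mod 2), so (1,-3,3)→(1,1,1)
g: reduced (well bottom): (1,1,1) with a≤c, −a<b≤a
reduced forms (-1, -1, -1) vs (1, 1, 1) ⇒ inequivalent

no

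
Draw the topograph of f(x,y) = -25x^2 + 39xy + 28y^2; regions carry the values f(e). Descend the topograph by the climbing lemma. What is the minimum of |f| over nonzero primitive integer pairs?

river: ρ → (28,17,-36)
river: ρ → (-36,55,9)
river: ρ → (9,53,-42)
river: ρ → (-42,31,20)
river: ρ → (20,49,-24)
river: ρ → (-24,47,22)
river: ρ → (22,41,-30)
river: ρ → (-30,19,33)
river: ρ → (33,47,-16)
river: ρ → (-16,49,30)
river: ρ → (30,11,-35)
river: ρ → (-35,59,6)
river: ρ → (6,61,-25)
river: ρ → (-25,39,28)
closes: descent 0, river 14
min |a| on river = 6

6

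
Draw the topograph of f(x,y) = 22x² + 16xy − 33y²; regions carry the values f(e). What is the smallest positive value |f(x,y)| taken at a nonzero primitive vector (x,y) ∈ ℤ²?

river: ρ → (-33,50,5)
river: ρ → (5,50,-33)
river: ρ → (-33,16,22)
river: ρ → (22,28,-27)
river: ρ → (-27,26,23)
river: ρ → (23,20,-30)
river: ρ → (-30,40,13)
river: ρ → (13,38,-33)
river: ρ → (-33,28,18)
river: ρ → (18,44,-17)
river: ρ → (-17,24,38)
river: ρ → (38,52,-3)
river: ρ → (-3,56,2)
river: ρ → (2,56,-3)
river: ρ → (-3,52,38)
river: ρ → (38,24,-17)
river: ρ → (-17,44,18)
river: ρ → (18,28,-33)
river: ρ → (-33,38,13)
river: ρ → (13,40,-30)
river: ρ → (-30,20,23)
river: ρ → (23,26,-27)
river: ρ → (-27,28,22)
river: ρ → (22,16,-33)
closes: descent 0, river 24
min |a| on river = 2

2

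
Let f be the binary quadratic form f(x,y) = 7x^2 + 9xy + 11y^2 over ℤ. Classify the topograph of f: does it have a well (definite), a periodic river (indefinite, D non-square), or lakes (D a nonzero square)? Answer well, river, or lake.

D = b²−4ac = 9² − 4·7·11 = -227
D < 0 ⇒ definite ⇒ every region one sign ⇒ single well

well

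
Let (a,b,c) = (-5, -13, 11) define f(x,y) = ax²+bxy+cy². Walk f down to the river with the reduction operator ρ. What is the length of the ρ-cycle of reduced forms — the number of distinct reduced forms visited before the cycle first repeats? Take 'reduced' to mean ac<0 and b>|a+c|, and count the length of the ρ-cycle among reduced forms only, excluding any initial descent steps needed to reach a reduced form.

D = 389, ⌊√D⌋ = 19
descent: ρ → (11,13,-5)  [lands on river]
river: ρ → (-5,17,5)
river: ρ → (5,13,-11)
river: ρ → (-11,9,7)
river: ρ → (7,19,-1)
river: ρ → (-1,19,7)
river: ρ → (7,9,-11)
river: ρ → (-11,13,5)
river: ρ → (5,17,-5)
river: ρ → (-5,13,11)
river: ρ → (11,9,-7)
river: ρ → (-7,19,1)
river: ρ → (1,19,-7)
river: ρ → (-7,9,11)
ρ-cycle length = 14 (tail of 1 descent step not counted)

14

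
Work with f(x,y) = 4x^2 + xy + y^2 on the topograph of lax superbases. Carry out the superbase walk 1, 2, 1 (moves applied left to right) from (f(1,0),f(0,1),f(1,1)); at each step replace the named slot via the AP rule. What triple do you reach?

start (4,1,6) = (f(1,0),f(0,1),f(1,1))
replace slot 1: 2·(1+6) − 4 = 10 → (10,1,6)
replace slot 2: 2·(10+6) − 1 = 31 → (10,31,6)
replace slot 1: 2·(31+6) − 10 = 64 → (64,31,6)

64,31,6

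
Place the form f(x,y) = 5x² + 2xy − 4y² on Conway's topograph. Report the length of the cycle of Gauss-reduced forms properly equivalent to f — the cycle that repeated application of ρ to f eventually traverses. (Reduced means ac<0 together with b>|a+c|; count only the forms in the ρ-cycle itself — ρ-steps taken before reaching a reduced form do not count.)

D = 84, ⌊√D⌋ = 9
river: ρ → (-4,6,3)
river: ρ → (3,6,-4)
river: ρ → (-4,2,5)
river: ρ → (5,8,-1)
river: ρ → (-1,8,5)
river: ρ → (5,2,-4)
ρ-cycle length = 6 (tail of 0 descent steps not counted)

6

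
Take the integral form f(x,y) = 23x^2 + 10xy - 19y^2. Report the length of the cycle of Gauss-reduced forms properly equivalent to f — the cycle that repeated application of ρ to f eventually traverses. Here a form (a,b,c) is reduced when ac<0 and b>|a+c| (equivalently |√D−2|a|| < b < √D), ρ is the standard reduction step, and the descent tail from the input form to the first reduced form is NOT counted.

D = 1848, ⌊√D⌋ = 42
river: ρ → (-19,28,14)
river: ρ → (14,28,-19)
river: ρ → (-19,10,23)
river: ρ → (23,36,-6)
river: ρ → (-6,36,23)
river: ρ → (23,10,-19)
ρ-cycle length = 6 (tail of 0 descent steps not counted)

6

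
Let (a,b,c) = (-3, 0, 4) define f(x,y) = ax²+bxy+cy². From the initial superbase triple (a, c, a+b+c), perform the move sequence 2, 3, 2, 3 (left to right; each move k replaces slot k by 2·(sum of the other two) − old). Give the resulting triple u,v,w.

start (-3,4,1) = (f(1,0),f(0,1),f(1,1))
replace slot 2: 2·((-3)+1) − 4 = -8 → (-3,-8,1)
replace slot 3: 2·((-3)+(-8)) − 1 = -23 → (-3,-8,-23)
replace slot 2: 2·((-3)+(-23)) − (-8) = -44 → (-3,-44,-23)
replace slot 3: 2·((-3)+(-44)) − (-23) = -71 → (-3,-44,-71)

-3,-44,-71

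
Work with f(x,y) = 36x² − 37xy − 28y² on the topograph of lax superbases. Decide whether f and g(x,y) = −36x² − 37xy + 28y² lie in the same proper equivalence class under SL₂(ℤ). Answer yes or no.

D₁ = 5401, D₂ = 5401
river cycle of f (length 120): (-28, 37, 36), (36, 35, -29), (-29, 23, 42), (42, 61, -10), (-10, 59, 48), (48, 37, -21), (-21, 47, 38), (38, 29, -30), (-30, 31, 37), (37, 43, -24), … (110 more)
river cycle of g (length 120): (28, 37, -36), (-36, 35, 29), (29, 23, -42), (-42, 61, 10), (10, 59, -48), (-48, 37, 21), (21, 47, -38), (-38, 29, 30), (30, 31, -37), (-37, 43, 24), … (110 more)
cycles differ ⇒ inequivalent

no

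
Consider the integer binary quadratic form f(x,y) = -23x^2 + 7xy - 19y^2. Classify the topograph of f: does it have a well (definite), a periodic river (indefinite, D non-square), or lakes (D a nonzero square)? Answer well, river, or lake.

D = b²−4ac = 7² − 4·(-23)·(-19) = -1699
D < 0 ⇒ definite ⇒ every region one sign ⇒ single well

well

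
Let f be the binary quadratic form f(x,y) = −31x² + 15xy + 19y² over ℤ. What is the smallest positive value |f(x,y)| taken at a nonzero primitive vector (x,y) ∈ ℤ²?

river: ρ → (19,23,-27)
river: ρ → (-27,31,15)
river: ρ → (15,29,-29)
river: ρ → (-29,29,15)
river: ρ → (15,31,-27)
river: ρ → (-27,23,19)
river: ρ → (19,15,-31)
river: ρ → (-31,47,3)
river: ρ → (3,49,-15)
river: ρ → (-15,41,15)
river: ρ → (15,49,-3)
river: ρ → (-3,47,31)
river: ρ → (31,15,-19)
river: ρ → (-19,23,27)
river: ρ → (27,31,-15)
river: ρ → (-15,29,29)
river: ρ → (29,29,-15)
river: ρ → (-15,31,27)
river: ρ → (27,23,-19)
river: ρ → (-19,15,31)
river: ρ → (31,47,-3)
river: ρ → (-3,49,15)
river: ρ → (15,41,-15)
river: ρ → (-15,49,3)
river: ρ → (3,47,-31)
river: ρ → (-31,15,19)
closes: descent 0, river 26
min |a| on river = 3

3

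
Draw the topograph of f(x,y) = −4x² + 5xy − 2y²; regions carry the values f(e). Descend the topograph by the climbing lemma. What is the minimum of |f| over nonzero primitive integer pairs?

translate: b→3 (≡-5 mod 8), so (4,-5,2)→(4,3,1)
flip: (4,3,1)→(1,-3,4)
translate: b→1 (≡-3 mod 2), so (1,-3,4)→(1,1,2)
reduced (well bottom): (1,1,2) with a≤c, −a<b≤a
well minimum |f| = |-1| = 1 (negative-definite)

1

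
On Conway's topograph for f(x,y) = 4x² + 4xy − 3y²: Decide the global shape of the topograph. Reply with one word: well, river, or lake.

D = b²−4ac = 4² − 4·4·(-3) = 64
D = 8² is a perfect square ⇒ form factors over ℤ ⇒ lakes

lake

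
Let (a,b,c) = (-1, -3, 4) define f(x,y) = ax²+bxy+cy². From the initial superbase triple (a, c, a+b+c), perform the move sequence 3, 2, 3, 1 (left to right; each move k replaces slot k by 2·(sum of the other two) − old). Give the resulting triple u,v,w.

start (-1,4,0) = (f(1,0),f(0,1),f(1,1))
replace slot 3: 2·((-1)+4) − 0 = 6 → (-1,4,6)
replace slot 2: 2·((-1)+6) − 4 = 6 → (-1,6,6)
replace slot 3: 2·((-1)+6) − 6 = 4 → (-1,6,4)
replace slot 1: 2·(6+4) − (-1) = 21 → (21,6,4)

21,6,4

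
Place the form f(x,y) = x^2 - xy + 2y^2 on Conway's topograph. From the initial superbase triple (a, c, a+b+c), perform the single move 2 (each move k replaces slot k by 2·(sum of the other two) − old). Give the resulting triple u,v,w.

start (1,2,2) = (f(1,0),f(0,1),f(1,1))
replace slot 2: 2·(1+2) − 2 = 4 → (1,4,2)

1,4,2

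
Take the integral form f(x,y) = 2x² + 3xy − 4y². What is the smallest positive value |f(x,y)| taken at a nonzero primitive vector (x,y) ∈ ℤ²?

river: ρ → (-4,5,1)
river: ρ → (1,5,-4)
river: ρ → (-4,3,2)
river: ρ → (2,5,-2)
river: ρ → (-2,3,4)
river: ρ → (4,5,-1)
river: ρ → (-1,5,4)
river: ρ → (4,3,-2)
river: ρ → (-2,5,2)
river: ρ → (2,3,-4)
closes: descent 0, river 10
min |a| on river = 1

1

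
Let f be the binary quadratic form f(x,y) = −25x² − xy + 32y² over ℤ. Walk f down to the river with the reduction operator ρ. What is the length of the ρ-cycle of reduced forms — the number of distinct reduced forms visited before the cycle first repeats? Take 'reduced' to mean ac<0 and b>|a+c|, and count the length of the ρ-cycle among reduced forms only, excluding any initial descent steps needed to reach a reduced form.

D = 3201, ⌊√D⌋ = 56
descent: ρ → (32,1,-25)
descent: ρ → (-25,49,8)  [lands on river]
river: ρ → (8,47,-31)
river: ρ → (-31,15,24)
river: ρ → (24,33,-22)
river: ρ → (-22,55,2)
river: ρ → (2,53,-49)
river: ρ → (-49,45,6)
river: ρ → (6,51,-25)
ρ-cycle length = 8 (tail of 2 descent steps not counted)

8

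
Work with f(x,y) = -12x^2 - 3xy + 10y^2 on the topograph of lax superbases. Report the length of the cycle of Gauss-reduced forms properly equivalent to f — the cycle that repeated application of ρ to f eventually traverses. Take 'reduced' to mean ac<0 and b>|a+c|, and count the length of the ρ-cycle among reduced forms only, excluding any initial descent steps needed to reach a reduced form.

D = 489, ⌊√D⌋ = 22
descent: ρ → (10,3,-12)  [lands on river]
river: ρ → (-12,21,1)
river: ρ → (1,21,-12)
river: ρ → (-12,3,10)
river: ρ → (10,17,-5)
river: ρ → (-5,13,16)
river: ρ → (16,19,-2)
river: ρ → (-2,21,6)
river: ρ → (6,15,-11)
river: ρ → (-11,7,10)
river: ρ → (10,13,-8)
river: ρ → (-8,19,4)
river: ρ → (4,21,-3)
river: ρ → (-3,21,4)
river: ρ → (4,19,-8)
river: ρ → (-8,13,10)
river: ρ → (10,7,-11)
river: ρ → (-11,15,6)
river: ρ → (6,21,-2)
river: ρ → (-2,19,16)
river: ρ → (16,13,-5)
river: ρ → (-5,17,10)
ρ-cycle length = 22 (tail of 1 descent step not counted)

22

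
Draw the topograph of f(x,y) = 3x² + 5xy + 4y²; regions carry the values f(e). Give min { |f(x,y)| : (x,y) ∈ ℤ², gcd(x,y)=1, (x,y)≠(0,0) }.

translate: b→-1 (≡5 mod 6), so (3,5,4)→(3,-1,2)
flip: (3,-1,2)→(2,1,3)
reduced (well bottom): (2,1,3) with a≤c, −a<b≤a
well minimum = a = 2

2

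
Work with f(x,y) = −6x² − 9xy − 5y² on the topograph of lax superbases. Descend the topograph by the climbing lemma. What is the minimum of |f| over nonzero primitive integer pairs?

translate: b→-3 (≡9 mod 12), so (6,9,5)→(6,-3,2)
flip: (6,-3,2)→(2,3,6)
translate: b→-1 (≡3 mod 4), so (2,3,6)→(2,-1,5)
reduced (well bottom): (2,-1,5) with a≤c, −a<b≤a
well minimum |f| = |-2| = 2 (negative-definite)

2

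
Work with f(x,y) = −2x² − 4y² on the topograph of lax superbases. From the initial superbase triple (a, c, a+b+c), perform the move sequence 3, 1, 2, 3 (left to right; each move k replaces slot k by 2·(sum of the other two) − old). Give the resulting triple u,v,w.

start (-2,-4,-6) = (f(1,0),f(0,1),f(1,1))
replace slot 3: 2·((-2)+(-4)) − (-6) = -6 → (-2,-4,-6)
replace slot 1: 2·((-4)+(-6)) − (-2) = -18 → (-18,-4,-6)
replace slot 2: 2·((-18)+(-6)) − (-4) = -44 → (-18,-44,-6)
replace slot 3: 2·((-18)+(-44)) − (-6) = -118 → (-18,-44,-118)

-18,-44,-118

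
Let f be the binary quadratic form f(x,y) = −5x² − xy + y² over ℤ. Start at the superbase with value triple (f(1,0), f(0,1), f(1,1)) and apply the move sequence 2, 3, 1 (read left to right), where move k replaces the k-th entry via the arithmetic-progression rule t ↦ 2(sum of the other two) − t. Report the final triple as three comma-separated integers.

start (-5,1,-5) = (f(1,0),f(0,1),f(1,1))
replace slot 2: 2·((-5)+(-5)) − 1 = -21 → (-5,-21,-5)
replace slot 3: 2·((-5)+(-21)) − (-5) = -47 → (-5,-21,-47)
replace slot 1: 2·((-21)+(-47)) − (-5) = -131 → (-131,-21,-47)

-131,-21,-47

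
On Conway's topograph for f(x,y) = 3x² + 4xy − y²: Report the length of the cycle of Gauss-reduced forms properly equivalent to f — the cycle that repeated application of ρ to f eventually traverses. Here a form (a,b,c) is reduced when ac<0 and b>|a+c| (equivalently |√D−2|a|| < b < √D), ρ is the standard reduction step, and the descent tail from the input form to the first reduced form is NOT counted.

D = 28, ⌊√D⌋ = 5
river: ρ → (-1,4,3)
river: ρ → (3,2,-2)
river: ρ → (-2,2,3)
river: ρ → (3,4,-1)
ρ-cycle length = 4 (tail of 0 descent steps not counted)

4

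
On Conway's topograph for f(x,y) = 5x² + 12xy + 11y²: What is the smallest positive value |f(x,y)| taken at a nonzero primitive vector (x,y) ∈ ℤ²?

translate: b→2 (≡12 mod 10), so (5,12,11)→(5,2,4)
flip: (5,2,4)→(4,-2,5)
reduced (well bottom): (4,-2,5) with a≤c, −a<b≤a
well minimum = a = 4

4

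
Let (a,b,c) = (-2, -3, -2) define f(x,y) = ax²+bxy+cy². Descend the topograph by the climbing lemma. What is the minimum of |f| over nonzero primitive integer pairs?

translate: b→-1 (≡3 mod 4), so (2,3,2)→(2,-1,1)
flip: (2,-1,1)→(1,1,2)
reduced (well bottom): (1,1,2) with a≤c, −a<b≤a
well minimum |f| = |-1| = 1 (negative-definite)

1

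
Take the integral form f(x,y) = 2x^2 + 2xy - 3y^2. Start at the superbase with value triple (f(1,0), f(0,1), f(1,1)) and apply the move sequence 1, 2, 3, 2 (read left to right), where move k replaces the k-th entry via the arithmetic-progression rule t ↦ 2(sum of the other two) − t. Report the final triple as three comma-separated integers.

start (2,-3,1) = (f(1,0),f(0,1),f(1,1))
replace slot 1: 2·((-3)+1) − 2 = -6 → (-6,-3,1)
replace slot 2: 2·((-6)+1) − (-3) = -7 → (-6,-7,1)
replace slot 3: 2·((-6)+(-7)) − 1 = -27 → (-6,-7,-27)
replace slot 2: 2·((-6)+(-27)) − (-7) = -59 → (-6,-59,-27)

-6,-59,-27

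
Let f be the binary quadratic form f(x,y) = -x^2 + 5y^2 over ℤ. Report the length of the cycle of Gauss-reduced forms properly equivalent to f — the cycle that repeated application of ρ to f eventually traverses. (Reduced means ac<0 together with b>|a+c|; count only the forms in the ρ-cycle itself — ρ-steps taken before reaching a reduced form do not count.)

D = 20, ⌊√D⌋ = 4
descent: ρ → (5,0,-1)
descent: ρ → (-1,4,1)  [lands on river]
river: ρ → (1,4,-1)
ρ-cycle length = 2 (tail of 2 descent steps not counted)

2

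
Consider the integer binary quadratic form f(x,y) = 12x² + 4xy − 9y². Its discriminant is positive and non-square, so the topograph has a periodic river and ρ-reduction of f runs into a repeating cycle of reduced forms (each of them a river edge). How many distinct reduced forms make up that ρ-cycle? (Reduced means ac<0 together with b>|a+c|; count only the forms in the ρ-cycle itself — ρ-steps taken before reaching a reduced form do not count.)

D = 448, ⌊√D⌋ = 21
river: ρ → (-9,14,7)
river: ρ → (7,14,-9)
river: ρ → (-9,4,12)
river: ρ → (12,20,-1)
river: ρ → (-1,20,12)
river: ρ → (12,4,-9)
ρ-cycle length = 6 (tail of 0 descent steps not counted)

6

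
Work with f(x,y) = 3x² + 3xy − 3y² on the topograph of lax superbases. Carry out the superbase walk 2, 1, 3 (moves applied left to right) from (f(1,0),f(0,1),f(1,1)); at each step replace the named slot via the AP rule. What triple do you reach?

start (3,-3,3) = (f(1,0),f(0,1),f(1,1))
replace slot 2: 2·(3+3) − (-3) = 15 → (3,15,3)
replace slot 1: 2·(15+3) − 3 = 33 → (33,15,3)
replace slot 3: 2·(33+15) − 3 = 93 → (33,15,93)

33,15,93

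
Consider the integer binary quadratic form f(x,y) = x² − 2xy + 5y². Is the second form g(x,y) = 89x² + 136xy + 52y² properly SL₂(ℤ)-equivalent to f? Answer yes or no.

D₁ = -16, D₂ = -16
f: translate: b→0 (≡-2 mod 2), so (1,-2,5)→(1,0,4)
f: reduced (well bottom): (1,0,4) with a≤c, −a<b≤a
g: translate: b→-42 (≡136 mod 178), so (89,136,52)→(89,-42,5)
g: flip: (89,-42,5)→(5,42,89)
g: translate: b→2 (≡42 mod 10), so (5,42,89)→(5,2,1)
g: flip: (5,2,1)→(1,-2,5)
g: translate: b→0 (≡-2 mod 2), so (1,-2,5)→(1,0,4)
g: reduced (well bottom): (1,0,4) with a≤c, −a<b≤a
reduced forms (1, 0, 4) vs (1, 0, 4) ⇒ equivalent

yes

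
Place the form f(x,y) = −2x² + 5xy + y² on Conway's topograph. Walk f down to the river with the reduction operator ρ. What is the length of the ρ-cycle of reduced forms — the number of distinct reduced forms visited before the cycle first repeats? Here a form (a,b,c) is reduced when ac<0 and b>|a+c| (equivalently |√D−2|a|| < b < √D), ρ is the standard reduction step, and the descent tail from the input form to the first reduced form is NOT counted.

D = 33, ⌊√D⌋ = 5
river: ρ → (1,5,-2)
river: ρ → (-2,3,3)
river: ρ → (3,3,-2)
river: ρ → (-2,5,1)
ρ-cycle length = 4 (tail of 0 descent steps not counted)

4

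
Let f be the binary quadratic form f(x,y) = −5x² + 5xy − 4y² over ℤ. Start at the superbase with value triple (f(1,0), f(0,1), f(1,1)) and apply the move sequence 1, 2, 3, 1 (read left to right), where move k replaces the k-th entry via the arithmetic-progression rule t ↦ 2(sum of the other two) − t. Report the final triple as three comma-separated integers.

start (-5,-4,-4) = (f(1,0),f(0,1),f(1,1))
replace slot 1: 2·((-4)+(-4)) − (-5) = -11 → (-11,-4,-4)
replace slot 2: 2·((-11)+(-4)) − (-4) = -26 → (-11,-26,-4)
replace slot 3: 2·((-11)+(-26)) − (-4) = -70 → (-11,-26,-70)
replace slot 1: 2·((-26)+(-70)) − (-11) = -181 → (-181,-26,-70)

-181,-26,-70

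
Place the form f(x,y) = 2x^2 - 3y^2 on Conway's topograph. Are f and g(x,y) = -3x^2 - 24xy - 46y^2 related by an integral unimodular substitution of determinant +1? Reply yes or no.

D₁ = 24, D₂ = 24
river cycle of f (length 2): (2, 4, -1), (-1, 4, 2)
river cycle of g (length 2): (2, 4, -1), (-1, 4, 2)
cycles coincide ⇒ equivalent

yes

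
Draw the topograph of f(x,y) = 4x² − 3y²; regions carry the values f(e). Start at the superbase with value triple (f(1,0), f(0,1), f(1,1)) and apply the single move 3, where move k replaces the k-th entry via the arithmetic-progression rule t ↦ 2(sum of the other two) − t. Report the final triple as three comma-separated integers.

start (4,-3,1) = (f(1,0),f(0,1),f(1,1))
replace slot 3: 2·(4+(-3)) − 1 = 1 → (4,-3,1)

4,-3,1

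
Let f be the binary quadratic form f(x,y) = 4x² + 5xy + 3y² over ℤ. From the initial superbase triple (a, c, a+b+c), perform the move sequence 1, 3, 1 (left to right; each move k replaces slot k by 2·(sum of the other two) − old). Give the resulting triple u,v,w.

start (4,3,12) = (f(1,0),f(0,1),f(1,1))
replace slot 1: 2·(3+12) − 4 = 26 → (26,3,12)
replace slot 3: 2·(26+3) − 12 = 46 → (26,3,46)
replace slot 1: 2·(3+46) − 26 = 72 → (72,3,46)

72,3,46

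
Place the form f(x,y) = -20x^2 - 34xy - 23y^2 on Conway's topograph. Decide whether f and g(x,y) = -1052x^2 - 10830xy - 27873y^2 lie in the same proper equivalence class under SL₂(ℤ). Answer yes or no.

D₁ = -684, D₂ = -684
f is negative-definite; reduce −f:
−f: translate: b→-6 (≡34 mod 40), so (20,34,23)→(20,-6,9)
−f: flip: (20,-6,9)→(9,6,20)
−f: reduced (well bottom): (9,6,20) with a≤c, −a<b≤a
flip sign back: reduced form of f is (-9,-6,-20)
g is negative-definite; reduce −g:
−g: translate: b→310 (≡10830 mod 2104), so (1052,10830,27873)→(1052,310,23)
−g: flip: (1052,310,23)→(23,-310,1052)
−g: translate: b→12 (≡-310 mod 46), so (23,-310,1052)→(23,12,9)
−g: flip: (23,12,9)→(9,-12,23)
−g: translate: b→6 (≡-12 mod 18), so (9,-12,23)→(9,6,20)
−g: reduced (well bottom): (9,6,20) with a≤c, −a<b≤a
flip sign back: reduced form of g is (-9,-6,-20)
reduced forms (-9, -6, -20) vs (-9, -6, -20) ⇒ equivalent

yes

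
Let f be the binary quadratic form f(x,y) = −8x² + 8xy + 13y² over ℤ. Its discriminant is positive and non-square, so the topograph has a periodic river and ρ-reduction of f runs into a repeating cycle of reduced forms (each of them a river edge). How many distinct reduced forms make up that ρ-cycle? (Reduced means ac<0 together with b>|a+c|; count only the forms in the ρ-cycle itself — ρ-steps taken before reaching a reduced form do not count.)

D = 480, ⌊√D⌋ = 21
river: ρ → (13,18,-3)
river: ρ → (-3,18,13)
river: ρ → (13,8,-8)
river: ρ → (-8,8,13)
ρ-cycle length = 4 (tail of 0 descent steps not counted)

4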